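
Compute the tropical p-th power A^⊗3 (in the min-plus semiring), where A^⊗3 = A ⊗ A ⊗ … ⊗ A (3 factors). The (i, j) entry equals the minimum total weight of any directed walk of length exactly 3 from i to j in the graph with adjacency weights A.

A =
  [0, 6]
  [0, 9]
A^⊗3 =
  [0, 6]
  [0, 6]

Each entry (A^⊗3)_ij equals the minimum over all length-3 walks i = v_0 → v_1 → … → v_3 = j of Σ_t A[v_t][v_{t+1}]. For example, for (i, j) = (0, 1) we minimise over 4 possible intermediate vertex sequences; the minimum is 6, attained along the walk 0 → 0 → 0 → 1.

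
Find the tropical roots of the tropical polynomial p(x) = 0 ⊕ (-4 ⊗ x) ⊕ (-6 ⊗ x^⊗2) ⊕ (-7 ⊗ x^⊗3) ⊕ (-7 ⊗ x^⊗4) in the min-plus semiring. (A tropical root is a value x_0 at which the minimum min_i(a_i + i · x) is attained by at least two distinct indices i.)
Roots: {0, 1, 2, 4}

Each tropical root is a break point of the lower envelope of the lines y = a_i + i · x (there are 5 lines, with slopes 0, 1, ..., 4). Only the lines that attain the minimum somewhere contribute to roots; other lines are dominated. Here the surviving (envelope) indices are i = 4, i = 3, i = 2, i = 1, i = 0.
Intersections between consecutive envelope lines give the roots: for adjacent envelope indices i < j the intersection is x = (a_i − a_j) / (j − i). Reading off the sorted break points: {0, 1, 2, 4}.
Verification: at each break x_0, at least two indices attain the minimum of min_i(a_i + i · x_0).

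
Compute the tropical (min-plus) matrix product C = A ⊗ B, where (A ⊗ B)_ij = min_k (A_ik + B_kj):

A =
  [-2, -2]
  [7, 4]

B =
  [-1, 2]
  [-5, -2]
A ⊗ B =
  [-7, -4]
  [-1, 2]

Apply the min-plus product entry-by-entry:
  C[0][0] = min over k of (A[0][0] + B[0][0] = -2 + -1 = -3, A[0][1] + B[1][0] = -2 + -5 = -7) = -7 (attained at k = 1)
  C[0][1] = min over k of (A[0][0] + B[0][1] = -2 + 2 = 0, A[0][1] + B[1][1] = -2 + -2 = -4) = -4 (attained at k = 1)
  C[1][0] = min over k of (A[1][0] + B[0][0] = 7 + -1 = 6, A[1][1] + B[1][0] = 4 + -5 = -1) = -1 (attained at k = 1)
  C[1][1] = min over k of (A[1][0] + B[0][1] = 7 + 2 = 9, A[1][1] + B[1][1] = 4 + -2 = 2) = 2 (attained at k = 1)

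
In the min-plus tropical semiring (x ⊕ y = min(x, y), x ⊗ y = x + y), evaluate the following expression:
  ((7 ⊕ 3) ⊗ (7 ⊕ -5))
((7 ⊕ 3) ⊗ (7 ⊕ -5)) = -2

Expand innermost to outermost. Recall ⊕ takes the minimum of its arguments and ⊗ takes their sum. Working out the expression ((7 ⊕ 3) ⊗ (7 ⊕ -5)) gives -2.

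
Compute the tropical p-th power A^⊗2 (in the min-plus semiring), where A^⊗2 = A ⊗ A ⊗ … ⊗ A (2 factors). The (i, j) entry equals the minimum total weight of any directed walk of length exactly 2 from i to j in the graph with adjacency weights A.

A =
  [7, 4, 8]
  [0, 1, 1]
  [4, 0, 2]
A^⊗2 =
  [4, 5, 5]
  [1, 1, 2]
  [0, 1, 1]

Each entry (A^⊗2)_ij equals the minimum over all length-2 walks i = v_0 → v_1 → … → v_2 = j of Σ_t A[v_t][v_{t+1}]. For example, for (i, j) = (0, 2) we minimise over 3 possible intermediate vertex sequences; the minimum is 5, attained along the walk 0 → 1 → 2.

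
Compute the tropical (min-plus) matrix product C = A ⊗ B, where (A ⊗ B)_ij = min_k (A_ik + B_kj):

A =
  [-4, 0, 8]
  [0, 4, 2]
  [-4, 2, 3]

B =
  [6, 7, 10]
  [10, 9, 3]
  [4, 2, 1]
A ⊗ B =
  [2, 3, 3]
  [6, 4, 3]
  [2, 3, 4]

Apply the min-plus product entry-by-entry:
  C[0][0] = min over k of (A[0][0] + B[0][0] = -4 + 6 = 2, A[0][1] + B[1][0] = 0 + 10 = 10, A[0][2] + B[2][0] = 8 + 4 = 12) = 2 (attained at k = 0)
  C[0][1] = min over k of (A[0][0] + B[0][1] = -4 + 7 = 3, A[0][1] + B[1][1] = 0 + 9 = 9, A[0][2] + B[2][1] = 8 + 2 = 10) = 3 (attained at k = 0)
  C[0][2] = min over k of (A[0][0] + B[0][2] = -4 + 10 = 6, A[0][1] + B[1][2] = 0 + 3 = 3, A[0][2] + B[2][2] = 8 + 1 = 9) = 3 (attained at k = 1)
  C[1][0] = min over k of (A[1][0] + B[0][0] = 0 + 6 = 6, A[1][1] + B[1][0] = 4 + 10 = 14, A[1][2] + B[2][0] = 2 + 4 = 6) = 6 (attained at k = 0)
  C[1][1] = min over k of (A[1][0] + B[0][1] = 0 + 7 = 7, A[1][1] + B[1][1] = 4 + 9 = 13, A[1][2] + B[2][1] = 2 + 2 = 4) = 4 (attained at k = 2)
  C[1][2] = min over k of (A[1][0] + B[0][2] = 0 + 10 = 10, A[1][1] + B[1][2] = 4 + 3 = 7, A[1][2] + B[2][2] = 2 + 1 = 3) = 3 (attained at k = 2)
  C[2][0] = min over k of (A[2][0] + B[0][0] = -4 + 6 = 2, A[2][1] + B[1][0] = 2 + 10 = 12, A[2][2] + B[2][0] = 3 + 4 = 7) = 2 (attained at k = 0)
  C[2][1] = min over k of (A[2][0] + B[0][1] = -4 + 7 = 3, A[2][1] + B[1][1] = 2 + 9 = 11, A[2][2] + B[2][1] = 3 + 2 = 5) = 3 (attained at k = 0)
  C[2][2] = min over k of (A[2][0] + B[0][2] = -4 + 10 = 6, A[2][1] + B[1][2] = 2 + 3 = 5, A[2][2] + B[2][2] = 3 + 1 = 4) = 4 (attained at k = 2)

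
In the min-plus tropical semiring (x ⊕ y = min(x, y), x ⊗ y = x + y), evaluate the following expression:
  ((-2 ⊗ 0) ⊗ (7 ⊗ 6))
((-2 ⊗ 0) ⊗ (7 ⊗ 6)) = 11

Expand innermost to outermost. Recall ⊕ takes the minimum of its arguments and ⊗ takes their sum. Working out the expression ((-2 ⊗ 0) ⊗ (7 ⊗ 6)) gives 11.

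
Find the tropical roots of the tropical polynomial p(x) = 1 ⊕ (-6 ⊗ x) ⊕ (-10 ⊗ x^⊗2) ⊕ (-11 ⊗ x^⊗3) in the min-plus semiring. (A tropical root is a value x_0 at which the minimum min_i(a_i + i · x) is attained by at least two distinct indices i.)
Roots: {1, 4, 7}

Each tropical root is a break point of the lower envelope of the lines y = a_i + i · x (there are 4 lines, with slopes 0, 1, ..., 3). Only the lines that attain the minimum somewhere contribute to roots; other lines are dominated. Here the surviving (envelope) indices are i = 3, i = 2, i = 1, i = 0.
Intersections between consecutive envelope lines give the roots: for adjacent envelope indices i < j the intersection is x = (a_i − a_j) / (j − i). Reading off the sorted break points: {1, 4, 7}.
Verification: at each break x_0, at least two indices attain the minimum of min_i(a_i + i · x_0).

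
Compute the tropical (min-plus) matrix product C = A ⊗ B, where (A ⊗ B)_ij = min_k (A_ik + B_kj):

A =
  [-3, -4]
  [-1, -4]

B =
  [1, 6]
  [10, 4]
A ⊗ B =
  [-2, 0]
  [0, 0]

Apply the min-plus product entry-by-entry:
  C[0][0] = min over k of (A[0][0] + B[0][0] = -3 + 1 = -2, A[0][1] + B[1][0] = -4 + 10 = 6) = -2 (attained at k = 0)
  C[0][1] = min over k of (A[0][0] + B[0][1] = -3 + 6 = 3, A[0][1] + B[1][1] = -4 + 4 = 0) = 0 (attained at k = 1)
  C[1][0] = min over k of (A[1][0] + B[0][0] = -1 + 1 = 0, A[1][1] + B[1][0] = -4 + 10 = 6) = 0 (attained at k = 0)
  C[1][1] = min over k of (A[1][0] + B[0][1] = -1 + 6 = 5, A[1][1] + B[1][1] = -4 + 4 = 0) = 0 (attained at k = 1)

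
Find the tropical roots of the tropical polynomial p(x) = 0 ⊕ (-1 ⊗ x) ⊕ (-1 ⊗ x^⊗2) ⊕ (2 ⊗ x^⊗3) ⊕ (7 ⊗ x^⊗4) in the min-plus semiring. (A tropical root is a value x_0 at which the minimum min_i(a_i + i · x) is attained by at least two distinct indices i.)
Roots: {-5, -3, 0, 1}

Each tropical root is a break point of the lower envelope of the lines y = a_i + i · x (there are 5 lines, with slopes 0, 1, ..., 4). Only the lines that attain the minimum somewhere contribute to roots; other lines are dominated. Here the surviving (envelope) indices are i = 4, i = 3, i = 2, i = 1, i = 0.
Intersections between consecutive envelope lines give the roots: for adjacent envelope indices i < j the intersection is x = (a_i − a_j) / (j − i). Reading off the sorted break points: {-5, -3, 0, 1}.
Verification: at each break x_0, at least two indices attain the minimum of min_i(a_i + i · x_0).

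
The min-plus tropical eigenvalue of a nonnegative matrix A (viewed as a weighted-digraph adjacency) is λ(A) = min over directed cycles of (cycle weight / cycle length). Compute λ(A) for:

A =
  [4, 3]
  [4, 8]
λ(A) = 7/2

Enumerate directed cycles and compute their means (weight / length). Sample:
  cycle 0 → 0: weight = 4, length = 1, mean = 4/1 ≈ 4.000
  cycle 1 → 1: weight = 8, length = 1, mean = 8/1 ≈ 8.000
  cycle 0 → 1 → 0: weight = 7, length = 2, mean = 7/2 ≈ 3.500
  cycle 1 → 0 → 1: weight = 7, length = 2, mean = 7/2 ≈ 3.500
Minimum mean = 3.500, attained e.g. along the cycle 0 → 1 → 0 with weight 7 and length 2. So λ(A) = 7/2 = 7/2.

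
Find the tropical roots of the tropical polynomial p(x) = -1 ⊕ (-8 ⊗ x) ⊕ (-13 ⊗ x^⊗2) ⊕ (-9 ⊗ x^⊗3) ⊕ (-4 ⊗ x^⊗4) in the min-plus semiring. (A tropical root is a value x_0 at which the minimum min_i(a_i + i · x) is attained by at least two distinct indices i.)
Roots: {-5, -4, 5, 7}

Each tropical root is a break point of the lower envelope of the lines y = a_i + i · x (there are 5 lines, with slopes 0, 1, ..., 4). Only the lines that attain the minimum somewhere contribute to roots; other lines are dominated. Here the surviving (envelope) indices are i = 4, i = 3, i = 2, i = 1, i = 0.
Intersections between consecutive envelope lines give the roots: for adjacent envelope indices i < j the intersection is x = (a_i − a_j) / (j − i). Reading off the sorted break points: {-5, -4, 5, 7}.
Verification: at each break x_0, at least two indices attain the minimum of min_i(a_i + i · x_0).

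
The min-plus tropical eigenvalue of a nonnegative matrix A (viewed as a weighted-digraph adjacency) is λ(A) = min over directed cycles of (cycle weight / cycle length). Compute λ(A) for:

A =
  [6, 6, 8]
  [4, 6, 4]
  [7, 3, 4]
λ(A) = 7/2

Enumerate directed cycles and compute their means (weight / length). Sample:
  cycle 0 → 0: weight = 6, length = 1, mean = 6/1 ≈ 6.000
  cycle 1 → 1: weight = 6, length = 1, mean = 6/1 ≈ 6.000
  cycle 2 → 2: weight = 4, length = 1, mean = 4/1 ≈ 4.000
  cycle 0 → 1 → 0: weight = 10, length = 2, mean = 10/2 ≈ 5.000
  cycle 0 → 2 → 0: weight = 15, length = 2, mean = 15/2 ≈ 7.500
  cycle 1 → 0 → 1: weight = 10, length = 2, mean = 10/2 ≈ 5.000
Minimum mean = 3.500, attained e.g. along the cycle 1 → 2 → 1 with weight 7 and length 2. So λ(A) = 7/2 = 7/2.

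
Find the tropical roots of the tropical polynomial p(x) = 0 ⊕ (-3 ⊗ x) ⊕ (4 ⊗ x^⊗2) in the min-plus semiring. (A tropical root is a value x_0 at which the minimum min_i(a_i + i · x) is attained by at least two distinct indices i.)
Roots: {-7, 3}

Each tropical root is a break point of the lower envelope of the lines y = a_i + i · x (there are 3 lines, with slopes 0, 1, ..., 2). Only the lines that attain the minimum somewhere contribute to roots; other lines are dominated. Here the surviving (envelope) indices are i = 2, i = 1, i = 0.
Intersections between consecutive envelope lines give the roots: for adjacent envelope indices i < j the intersection is x = (a_i − a_j) / (j − i). Reading off the sorted break points: {-7, 3}.
Verification: at each break x_0, at least two indices attain the minimum of min_i(a_i + i · x_0).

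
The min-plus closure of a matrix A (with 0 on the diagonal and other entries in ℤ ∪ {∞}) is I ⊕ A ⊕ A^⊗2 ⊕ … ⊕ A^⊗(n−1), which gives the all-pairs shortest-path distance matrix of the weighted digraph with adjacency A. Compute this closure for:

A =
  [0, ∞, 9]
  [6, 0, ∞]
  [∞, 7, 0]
Closure =
  [0, 16, 9]
  [6, 0, 15]
  [13, 7, 0]

This is the Floyd-Warshall all-pairs shortest-path computation. For each intermediate vertex k = 0, 1, …, 2, update dist[i][j] ← min(dist[i][j], dist[i][k] + dist[k][j]). The final matrix gives, for each (i, j), the minimum total weight of any directed path from i to j (possibly empty when i = j).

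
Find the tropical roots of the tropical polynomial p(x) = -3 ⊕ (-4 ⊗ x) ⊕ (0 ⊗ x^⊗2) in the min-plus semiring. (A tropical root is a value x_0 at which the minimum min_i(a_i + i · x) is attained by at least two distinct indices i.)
Roots: {-4, 1}

Each tropical root is a break point of the lower envelope of the lines y = a_i + i · x (there are 3 lines, with slopes 0, 1, ..., 2). Only the lines that attain the minimum somewhere contribute to roots; other lines are dominated. Here the surviving (envelope) indices are i = 2, i = 1, i = 0.
Intersections between consecutive envelope lines give the roots: for adjacent envelope indices i < j the intersection is x = (a_i − a_j) / (j − i). Reading off the sorted break points: {-4, 1}.
Verification: at each break x_0, at least two indices attain the minimum of min_i(a_i + i · x_0).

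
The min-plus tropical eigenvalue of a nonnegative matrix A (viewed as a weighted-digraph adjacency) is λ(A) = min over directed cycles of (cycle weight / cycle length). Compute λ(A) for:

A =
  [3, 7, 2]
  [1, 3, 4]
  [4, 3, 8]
λ(A) = 2

Enumerate directed cycles and compute their means (weight / length). Sample:
  cycle 0 → 0: weight = 3, length = 1, mean = 3/1 ≈ 3.000
  cycle 1 → 1: weight = 3, length = 1, mean = 3/1 ≈ 3.000
  cycle 2 → 2: weight = 8, length = 1, mean = 8/1 ≈ 8.000
  cycle 0 → 1 → 0: weight = 8, length = 2, mean = 8/2 ≈ 4.000
  cycle 0 → 2 → 0: weight = 6, length = 2, mean = 6/2 ≈ 3.000
  cycle 1 → 0 → 1: weight = 8, length = 2, mean = 8/2 ≈ 4.000
Minimum mean = 2.000, attained e.g. along the cycle 0 → 2 → 1 → 0 with weight 6 and length 3. So λ(A) = 6/3 = 2.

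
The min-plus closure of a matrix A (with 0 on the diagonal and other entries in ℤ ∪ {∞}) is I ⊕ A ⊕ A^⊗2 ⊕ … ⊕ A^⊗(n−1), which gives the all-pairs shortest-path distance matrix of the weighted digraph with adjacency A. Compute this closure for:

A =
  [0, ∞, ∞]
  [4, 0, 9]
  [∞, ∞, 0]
Closure =
  [0, ∞, ∞]
  [4, 0, 9]
  [∞, ∞, 0]

This is the Floyd-Warshall all-pairs shortest-path computation. For each intermediate vertex k = 0, 1, …, 2, update dist[i][j] ← min(dist[i][j], dist[i][k] + dist[k][j]). The final matrix gives, for each (i, j), the minimum total weight of any directed path from i to j (possibly empty when i = j).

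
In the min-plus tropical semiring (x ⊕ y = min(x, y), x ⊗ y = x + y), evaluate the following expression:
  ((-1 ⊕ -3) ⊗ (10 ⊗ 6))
((-1 ⊕ -3) ⊗ (10 ⊗ 6)) = 13

Expand innermost to outermost. Recall ⊕ takes the minimum of its arguments and ⊗ takes their sum. Working out the expression ((-1 ⊕ -3) ⊗ (10 ⊗ 6)) gives 13.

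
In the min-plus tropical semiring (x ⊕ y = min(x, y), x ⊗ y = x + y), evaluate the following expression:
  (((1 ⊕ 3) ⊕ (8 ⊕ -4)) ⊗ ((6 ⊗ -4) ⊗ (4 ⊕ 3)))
(((1 ⊕ 3) ⊕ (8 ⊕ -4)) ⊗ ((6 ⊗ -4) ⊗ (4 ⊕ 3))) = 1

Expand innermost to outermost. Recall ⊕ takes the minimum of its arguments and ⊗ takes their sum. Working out the expression (((1 ⊕ 3) ⊕ (8 ⊕ -4)) ⊗ ((6 ⊗ -4) ⊗ (4 ⊕ 3))) gives 1.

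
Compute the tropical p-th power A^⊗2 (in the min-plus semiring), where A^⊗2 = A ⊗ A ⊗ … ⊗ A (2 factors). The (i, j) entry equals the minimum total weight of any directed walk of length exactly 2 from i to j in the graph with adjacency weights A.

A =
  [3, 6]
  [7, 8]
A^⊗2 =
  [6, 9]
  [10, 13]

Each entry (A^⊗2)_ij equals the minimum over all length-2 walks i = v_0 → v_1 → … → v_2 = j of Σ_t A[v_t][v_{t+1}]. For example, for (i, j) = (0, 1) we minimise over 2 possible intermediate vertex sequences; the minimum is 9, attained along the walk 0 → 0 → 1.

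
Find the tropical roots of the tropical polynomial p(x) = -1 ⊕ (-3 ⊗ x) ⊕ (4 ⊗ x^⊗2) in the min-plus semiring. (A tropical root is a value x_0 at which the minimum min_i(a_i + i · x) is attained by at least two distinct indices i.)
Roots: {-7, 2}

Each tropical root is a break point of the lower envelope of the lines y = a_i + i · x (there are 3 lines, with slopes 0, 1, ..., 2). Only the lines that attain the minimum somewhere contribute to roots; other lines are dominated. Here the surviving (envelope) indices are i = 2, i = 1, i = 0.
Intersections between consecutive envelope lines give the roots: for adjacent envelope indices i < j the intersection is x = (a_i − a_j) / (j − i). Reading off the sorted break points: {-7, 2}.
Verification: at each break x_0, at least two indices attain the minimum of min_i(a_i + i · x_0).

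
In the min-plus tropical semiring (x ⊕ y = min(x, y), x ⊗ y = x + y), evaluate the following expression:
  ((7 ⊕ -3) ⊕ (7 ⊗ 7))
((7 ⊕ -3) ⊕ (7 ⊗ 7)) = -3

Expand innermost to outermost. Recall ⊕ takes the minimum of its arguments and ⊗ takes their sum. Working out the expression ((7 ⊕ -3) ⊕ (7 ⊗ 7)) gives -3.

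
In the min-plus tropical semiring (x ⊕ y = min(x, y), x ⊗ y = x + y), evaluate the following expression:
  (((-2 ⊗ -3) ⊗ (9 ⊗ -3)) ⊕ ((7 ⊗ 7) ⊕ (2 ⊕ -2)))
(((-2 ⊗ -3) ⊗ (9 ⊗ -3)) ⊕ ((7 ⊗ 7) ⊕ (2 ⊕ -2))) = -2

Expand innermost to outermost. Recall ⊕ takes the minimum of its arguments and ⊗ takes their sum. Working out the expression (((-2 ⊗ -3) ⊗ (9 ⊗ -3)) ⊕ ((7 ⊗ 7) ⊕ (2 ⊕ -2))) gives -2.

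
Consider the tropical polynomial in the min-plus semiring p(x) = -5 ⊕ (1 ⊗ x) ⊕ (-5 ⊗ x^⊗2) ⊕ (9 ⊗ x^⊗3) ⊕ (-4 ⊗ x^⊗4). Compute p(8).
p(8) = -5

A tropical monomial a ⊗ x^⊗i evaluates to a + i · x. Evaluating each term at x = 8:
  Term 0 contributes -5 + 0 · 8 = -5
  Term 1 contributes 1 + 1 · 8 = 9
  Term 2 contributes -5 + 2 · 8 = 11
  Term 3 contributes 9 + 3 · 8 = 33
  Term 4 contributes -4 + 4 · 8 = 28
p(8) = ⊕ of these = min[-5, 9, 11, 33, 28] = -5.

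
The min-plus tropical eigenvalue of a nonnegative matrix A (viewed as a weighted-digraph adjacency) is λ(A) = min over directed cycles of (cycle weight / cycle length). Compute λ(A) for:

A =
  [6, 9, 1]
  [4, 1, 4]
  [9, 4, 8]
λ(A) = 1

Enumerate directed cycles and compute their means (weight / length). Sample:
  cycle 0 → 0: weight = 6, length = 1, mean = 6/1 ≈ 6.000
  cycle 1 → 1: weight = 1, length = 1, mean = 1/1 ≈ 1.000
  cycle 2 → 2: weight = 8, length = 1, mean = 8/1 ≈ 8.000
  cycle 0 → 1 → 0: weight = 13, length = 2, mean = 13/2 ≈ 6.500
  cycle 0 → 2 → 0: weight = 10, length = 2, mean = 10/2 ≈ 5.000
  cycle 1 → 0 → 1: weight = 13, length = 2, mean = 13/2 ≈ 6.500
Minimum mean = 1.000, attained e.g. along the cycle 1 → 1 with weight 1 and length 1. So λ(A) = 1/1 = 1.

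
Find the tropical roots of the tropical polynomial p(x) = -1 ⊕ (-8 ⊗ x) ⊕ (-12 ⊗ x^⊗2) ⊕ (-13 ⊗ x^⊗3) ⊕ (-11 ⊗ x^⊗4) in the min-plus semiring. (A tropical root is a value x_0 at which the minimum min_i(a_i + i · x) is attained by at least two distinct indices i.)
Roots: {-2, 1, 4, 7}

Each tropical root is a break point of the lower envelope of the lines y = a_i + i · x (there are 5 lines, with slopes 0, 1, ..., 4). Only the lines that attain the minimum somewhere contribute to roots; other lines are dominated. Here the surviving (envelope) indices are i = 4, i = 3, i = 2, i = 1, i = 0.
Intersections between consecutive envelope lines give the roots: for adjacent envelope indices i < j the intersection is x = (a_i − a_j) / (j − i). Reading off the sorted break points: {-2, 1, 4, 7}.
Verification: at each break x_0, at least two indices attain the minimum of min_i(a_i + i · x_0).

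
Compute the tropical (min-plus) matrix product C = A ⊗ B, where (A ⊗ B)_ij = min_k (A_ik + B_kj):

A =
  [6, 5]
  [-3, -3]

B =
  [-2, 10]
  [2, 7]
A ⊗ B =
  [4, 12]
  [-5, 4]

Apply the min-plus product entry-by-entry:
  C[0][0] = min over k of (A[0][0] + B[0][0] = 6 + -2 = 4, A[0][1] + B[1][0] = 5 + 2 = 7) = 4 (attained at k = 0)
  C[0][1] = min over k of (A[0][0] + B[0][1] = 6 + 10 = 16, A[0][1] + B[1][1] = 5 + 7 = 12) = 12 (attained at k = 1)
  C[1][0] = min over k of (A[1][0] + B[0][0] = -3 + -2 = -5, A[1][1] + B[1][0] = -3 + 2 = -1) = -5 (attained at k = 0)
  C[1][1] = min over k of (A[1][0] + B[0][1] = -3 + 10 = 7, A[1][1] + B[1][1] = -3 + 7 = 4) = 4 (attained at k = 1)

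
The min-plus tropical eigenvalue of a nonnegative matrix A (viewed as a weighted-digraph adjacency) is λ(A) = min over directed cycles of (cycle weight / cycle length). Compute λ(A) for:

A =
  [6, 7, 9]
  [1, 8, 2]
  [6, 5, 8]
λ(A) = 7/2

Enumerate directed cycles and compute their means (weight / length). Sample:
  cycle 0 → 0: weight = 6, length = 1, mean = 6/1 ≈ 6.000
  cycle 1 → 1: weight = 8, length = 1, mean = 8/1 ≈ 8.000
  cycle 2 → 2: weight = 8, length = 1, mean = 8/1 ≈ 8.000
  cycle 0 → 1 → 0: weight = 8, length = 2, mean = 8/2 ≈ 4.000
  cycle 0 → 2 → 0: weight = 15, length = 2, mean = 15/2 ≈ 7.500
  cycle 1 → 0 → 1: weight = 8, length = 2, mean = 8/2 ≈ 4.000
Minimum mean = 3.500, attained e.g. along the cycle 1 → 2 → 1 with weight 7 and length 2. So λ(A) = 7/2 = 7/2.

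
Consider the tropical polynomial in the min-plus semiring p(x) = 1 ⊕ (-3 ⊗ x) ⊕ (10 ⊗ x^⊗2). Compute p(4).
p(4) = 1

A tropical monomial a ⊗ x^⊗i evaluates to a + i · x. Evaluating each term at x = 4:
  Term 0 contributes 1 + 0 · 4 = 1
  Term 1 contributes -3 + 1 · 4 = 1
  Term 2 contributes 10 + 2 · 4 = 18
p(4) = ⊕ of these = min[1, 1, 18] = 1.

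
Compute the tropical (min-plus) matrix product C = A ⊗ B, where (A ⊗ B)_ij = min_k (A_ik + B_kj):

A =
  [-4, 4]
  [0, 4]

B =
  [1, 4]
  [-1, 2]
A ⊗ B =
  [-3, 0]
  [1, 4]

Apply the min-plus product entry-by-entry:
  C[0][0] = min over k of (A[0][0] + B[0][0] = -4 + 1 = -3, A[0][1] + B[1][0] = 4 + -1 = 3) = -3 (attained at k = 0)
  C[0][1] = min over k of (A[0][0] + B[0][1] = -4 + 4 = 0, A[0][1] + B[1][1] = 4 + 2 = 6) = 0 (attained at k = 0)
  C[1][0] = min over k of (A[1][0] + B[0][0] = 0 + 1 = 1, A[1][1] + B[1][0] = 4 + -1 = 3) = 1 (attained at k = 0)
  C[1][1] = min over k of (A[1][0] + B[0][1] = 0 + 4 = 4, A[1][1] + B[1][1] = 4 + 2 = 6) = 4 (attained at k = 0)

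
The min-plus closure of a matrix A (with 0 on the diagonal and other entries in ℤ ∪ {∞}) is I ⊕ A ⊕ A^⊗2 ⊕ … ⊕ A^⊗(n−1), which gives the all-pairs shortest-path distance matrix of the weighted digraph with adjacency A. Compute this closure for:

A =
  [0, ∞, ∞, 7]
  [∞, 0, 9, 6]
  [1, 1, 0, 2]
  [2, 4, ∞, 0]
Closure =
  [0, 11, 20, 7]
  [8, 0, 9, 6]
  [1, 1, 0, 2]
  [2, 4, 13, 0]

This is the Floyd-Warshall all-pairs shortest-path computation. For each intermediate vertex k = 0, 1, …, 3, update dist[i][j] ← min(dist[i][j], dist[i][k] + dist[k][j]). The final matrix gives, for each (i, j), the minimum total weight of any directed path from i to j (possibly empty when i = j).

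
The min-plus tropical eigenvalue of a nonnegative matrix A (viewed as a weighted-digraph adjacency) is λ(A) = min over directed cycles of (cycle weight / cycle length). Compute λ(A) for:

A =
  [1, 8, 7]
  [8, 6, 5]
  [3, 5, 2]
λ(A) = 1

Enumerate directed cycles and compute their means (weight / length). Sample:
  cycle 0 → 0: weight = 1, length = 1, mean = 1/1 ≈ 1.000
  cycle 1 → 1: weight = 6, length = 1, mean = 6/1 ≈ 6.000
  cycle 2 → 2: weight = 2, length = 1, mean = 2/1 ≈ 2.000
  cycle 0 → 1 → 0: weight = 16, length = 2, mean = 16/2 ≈ 8.000
  cycle 0 → 2 → 0: weight = 10, length = 2, mean = 10/2 ≈ 5.000
  cycle 1 → 0 → 1: weight = 16, length = 2, mean = 16/2 ≈ 8.000
Minimum mean = 1.000, attained e.g. along the cycle 0 → 0 with weight 1 and length 1. So λ(A) = 1/1 = 1.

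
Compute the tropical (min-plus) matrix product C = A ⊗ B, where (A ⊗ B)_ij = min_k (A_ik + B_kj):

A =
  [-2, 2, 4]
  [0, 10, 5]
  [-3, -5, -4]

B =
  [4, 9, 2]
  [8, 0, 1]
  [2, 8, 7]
A ⊗ B =
  [2, 2, 0]
  [4, 9, 2]
  [-2, -5, -4]

Apply the min-plus product entry-by-entry:
  C[0][0] = min over k of (A[0][0] + B[0][0] = -2 + 4 = 2, A[0][1] + B[1][0] = 2 + 8 = 10, A[0][2] + B[2][0] = 4 + 2 = 6) = 2 (attained at k = 0)
  C[0][1] = min over k of (A[0][0] + B[0][1] = -2 + 9 = 7, A[0][1] + B[1][1] = 2 + 0 = 2, A[0][2] + B[2][1] = 4 + 8 = 12) = 2 (attained at k = 1)
  C[0][2] = min over k of (A[0][0] + B[0][2] = -2 + 2 = 0, A[0][1] + B[1][2] = 2 + 1 = 3, A[0][2] + B[2][2] = 4 + 7 = 11) = 0 (attained at k = 0)
  C[1][0] = min over k of (A[1][0] + B[0][0] = 0 + 4 = 4, A[1][1] + B[1][0] = 10 + 8 = 18, A[1][2] + B[2][0] = 5 + 2 = 7) = 4 (attained at k = 0)
  C[1][1] = min over k of (A[1][0] + B[0][1] = 0 + 9 = 9, A[1][1] + B[1][1] = 10 + 0 = 10, A[1][2] + B[2][1] = 5 + 8 = 13) = 9 (attained at k = 0)
  C[1][2] = min over k of (A[1][0] + B[0][2] = 0 + 2 = 2, A[1][1] + B[1][2] = 10 + 1 = 11, A[1][2] + B[2][2] = 5 + 7 = 12) = 2 (attained at k = 0)
  C[2][0] = min over k of (A[2][0] + B[0][0] = -3 + 4 = 1, A[2][1] + B[1][0] = -5 + 8 = 3, A[2][2] + B[2][0] = -4 + 2 = -2) = -2 (attained at k = 2)
  C[2][1] = min over k of (A[2][0] + B[0][1] = -3 + 9 = 6, A[2][1] + B[1][1] = -5 + 0 = -5, A[2][2] + B[2][1] = -4 + 8 = 4) = -5 (attained at k = 1)
  C[2][2] = min over k of (A[2][0] + B[0][2] = -3 + 2 = -1, A[2][1] + B[1][2] = -5 + 1 = -4, A[2][2] + B[2][2] = -4 + 7 = 3) = -4 (attained at k = 1)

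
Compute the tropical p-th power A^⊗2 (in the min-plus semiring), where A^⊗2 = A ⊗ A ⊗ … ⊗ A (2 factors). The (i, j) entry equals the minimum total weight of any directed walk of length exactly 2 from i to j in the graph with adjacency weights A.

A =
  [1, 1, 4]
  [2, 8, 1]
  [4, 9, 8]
A^⊗2 =
  [2, 2, 2]
  [3, 3, 6]
  [5, 5, 8]

Each entry (A^⊗2)_ij equals the minimum over all length-2 walks i = v_0 → v_1 → … → v_2 = j of Σ_t A[v_t][v_{t+1}]. For example, for (i, j) = (0, 2) we minimise over 3 possible intermediate vertex sequences; the minimum is 2, attained along the walk 0 → 1 → 2.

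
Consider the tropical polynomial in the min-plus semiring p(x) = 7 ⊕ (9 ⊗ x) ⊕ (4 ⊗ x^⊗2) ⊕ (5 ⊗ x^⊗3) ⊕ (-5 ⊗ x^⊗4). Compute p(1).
p(1) = -1

A tropical monomial a ⊗ x^⊗i evaluates to a + i · x. Evaluating each term at x = 1:
  Term 0 contributes 7 + 0 · 1 = 7
  Term 1 contributes 9 + 1 · 1 = 10
  Term 2 contributes 4 + 2 · 1 = 6
  Term 3 contributes 5 + 3 · 1 = 8
  Term 4 contributes -5 + 4 · 1 = -1
p(1) = ⊕ of these = min[7, 10, 6, 8, -1] = -1.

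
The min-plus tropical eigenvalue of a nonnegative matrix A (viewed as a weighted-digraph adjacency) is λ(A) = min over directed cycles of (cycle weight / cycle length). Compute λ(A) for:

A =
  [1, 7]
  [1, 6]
λ(A) = 1

Enumerate directed cycles and compute their means (weight / length). Sample:
  cycle 0 → 0: weight = 1, length = 1, mean = 1/1 ≈ 1.000
  cycle 1 → 1: weight = 6, length = 1, mean = 6/1 ≈ 6.000
  cycle 0 → 1 → 0: weight = 8, length = 2, mean = 8/2 ≈ 4.000
  cycle 1 → 0 → 1: weight = 8, length = 2, mean = 8/2 ≈ 4.000
Minimum mean = 1.000, attained e.g. along the cycle 0 → 0 with weight 1 and length 1. So λ(A) = 1/1 = 1.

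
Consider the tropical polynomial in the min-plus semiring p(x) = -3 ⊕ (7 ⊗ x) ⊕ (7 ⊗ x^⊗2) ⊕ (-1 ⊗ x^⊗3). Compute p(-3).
p(-3) = -10

A tropical monomial a ⊗ x^⊗i evaluates to a + i · x. Evaluating each term at x = -3:
  Term 0 contributes -3 + 0 · -3 = -3
  Term 1 contributes 7 + 1 · -3 = 4
  Term 2 contributes 7 + 2 · -3 = 1
  Term 3 contributes -1 + 3 · -3 = -10
p(-3) = ⊕ of these = min[-3, 4, 1, -10] = -10.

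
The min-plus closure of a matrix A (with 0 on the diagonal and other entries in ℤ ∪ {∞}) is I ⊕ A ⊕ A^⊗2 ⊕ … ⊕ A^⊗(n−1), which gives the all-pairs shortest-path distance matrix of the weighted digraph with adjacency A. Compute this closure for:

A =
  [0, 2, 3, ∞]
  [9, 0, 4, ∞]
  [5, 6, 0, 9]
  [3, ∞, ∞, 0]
Closure =
  [0, 2, 3, 12]
  [9, 0, 4, 13]
  [5, 6, 0, 9]
  [3, 5, 6, 0]

This is the Floyd-Warshall all-pairs shortest-path computation. For each intermediate vertex k = 0, 1, …, 3, update dist[i][j] ← min(dist[i][j], dist[i][k] + dist[k][j]). The final matrix gives, for each (i, j), the minimum total weight of any directed path from i to j (possibly empty when i = j).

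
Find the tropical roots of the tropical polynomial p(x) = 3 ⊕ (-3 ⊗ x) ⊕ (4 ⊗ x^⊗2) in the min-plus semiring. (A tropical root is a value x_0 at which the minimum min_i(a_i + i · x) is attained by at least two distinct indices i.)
Roots: {-7, 6}

Each tropical root is a break point of the lower envelope of the lines y = a_i + i · x (there are 3 lines, with slopes 0, 1, ..., 2). Only the lines that attain the minimum somewhere contribute to roots; other lines are dominated. Here the surviving (envelope) indices are i = 2, i = 1, i = 0.
Intersections between consecutive envelope lines give the roots: for adjacent envelope indices i < j the intersection is x = (a_i − a_j) / (j − i). Reading off the sorted break points: {-7, 6}.
Verification: at each break x_0, at least two indices attain the minimum of min_i(a_i + i · x_0).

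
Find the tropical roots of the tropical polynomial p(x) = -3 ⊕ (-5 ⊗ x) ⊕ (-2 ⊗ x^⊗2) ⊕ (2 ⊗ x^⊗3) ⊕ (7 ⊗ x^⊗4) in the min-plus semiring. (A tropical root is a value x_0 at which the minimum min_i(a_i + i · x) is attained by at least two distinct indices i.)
Roots: {-5, -4, -3, 2}

Each tropical root is a break point of the lower envelope of the lines y = a_i + i · x (there are 5 lines, with slopes 0, 1, ..., 4). Only the lines that attain the minimum somewhere contribute to roots; other lines are dominated. Here the surviving (envelope) indices are i = 4, i = 3, i = 2, i = 1, i = 0.
Intersections between consecutive envelope lines give the roots: for adjacent envelope indices i < j the intersection is x = (a_i − a_j) / (j − i). Reading off the sorted break points: {-5, -4, -3, 2}.
Verification: at each break x_0, at least two indices attain the minimum of min_i(a_i + i · x_0).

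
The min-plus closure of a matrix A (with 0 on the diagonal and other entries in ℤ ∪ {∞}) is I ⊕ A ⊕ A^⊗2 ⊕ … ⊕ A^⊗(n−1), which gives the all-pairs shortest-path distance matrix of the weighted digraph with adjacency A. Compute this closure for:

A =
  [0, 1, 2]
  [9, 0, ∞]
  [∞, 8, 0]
Closure =
  [0, 1, 2]
  [9, 0, 11]
  [17, 8, 0]

This is the Floyd-Warshall all-pairs shortest-path computation. For each intermediate vertex k = 0, 1, …, 2, update dist[i][j] ← min(dist[i][j], dist[i][k] + dist[k][j]). The final matrix gives, for each (i, j), the minimum total weight of any directed path from i to j (possibly empty when i = j).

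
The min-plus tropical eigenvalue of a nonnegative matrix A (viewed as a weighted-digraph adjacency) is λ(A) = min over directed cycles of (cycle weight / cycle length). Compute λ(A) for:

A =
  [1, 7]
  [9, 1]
λ(A) = 1

Enumerate directed cycles and compute their means (weight / length). Sample:
  cycle 0 → 0: weight = 1, length = 1, mean = 1/1 ≈ 1.000
  cycle 1 → 1: weight = 1, length = 1, mean = 1/1 ≈ 1.000
  cycle 0 → 1 → 0: weight = 16, length = 2, mean = 16/2 ≈ 8.000
  cycle 1 → 0 → 1: weight = 16, length = 2, mean = 16/2 ≈ 8.000
Minimum mean = 1.000, attained e.g. along the cycle 0 → 0 with weight 1 and length 1. So λ(A) = 1/1 = 1.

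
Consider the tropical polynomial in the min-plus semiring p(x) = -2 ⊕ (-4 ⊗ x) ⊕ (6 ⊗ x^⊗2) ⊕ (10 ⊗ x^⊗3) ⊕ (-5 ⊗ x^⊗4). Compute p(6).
p(6) = -2

A tropical monomial a ⊗ x^⊗i evaluates to a + i · x. Evaluating each term at x = 6:
  Term 0 contributes -2 + 0 · 6 = -2
  Term 1 contributes -4 + 1 · 6 = 2
  Term 2 contributes 6 + 2 · 6 = 18
  Term 3 contributes 10 + 3 · 6 = 28
  Term 4 contributes -5 + 4 · 6 = 19
p(6) = ⊕ of these = min[-2, 2, 18, 28, 19] = -2.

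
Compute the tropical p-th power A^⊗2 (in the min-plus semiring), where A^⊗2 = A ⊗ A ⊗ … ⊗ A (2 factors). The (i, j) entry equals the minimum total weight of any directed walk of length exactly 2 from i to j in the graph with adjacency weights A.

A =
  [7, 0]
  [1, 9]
A^⊗2 =
  [1, 7]
  [8, 1]

Each entry (A^⊗2)_ij equals the minimum over all length-2 walks i = v_0 → v_1 → … → v_2 = j of Σ_t A[v_t][v_{t+1}]. For example, for (i, j) = (0, 1) we minimise over 2 possible intermediate vertex sequences; the minimum is 7, attained along the walk 0 → 0 → 1.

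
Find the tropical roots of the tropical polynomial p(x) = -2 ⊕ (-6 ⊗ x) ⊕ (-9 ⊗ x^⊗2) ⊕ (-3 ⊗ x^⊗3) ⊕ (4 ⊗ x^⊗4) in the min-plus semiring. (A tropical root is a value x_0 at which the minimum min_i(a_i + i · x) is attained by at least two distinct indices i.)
Roots: {-7, -6, 3, 4}

Each tropical root is a break point of the lower envelope of the lines y = a_i + i · x (there are 5 lines, with slopes 0, 1, ..., 4). Only the lines that attain the minimum somewhere contribute to roots; other lines are dominated. Here the surviving (envelope) indices are i = 4, i = 3, i = 2, i = 1, i = 0.
Intersections between consecutive envelope lines give the roots: for adjacent envelope indices i < j the intersection is x = (a_i − a_j) / (j − i). Reading off the sorted break points: {-7, -6, 3, 4}.
Verification: at each break x_0, at least two indices attain the minimum of min_i(a_i + i · x_0).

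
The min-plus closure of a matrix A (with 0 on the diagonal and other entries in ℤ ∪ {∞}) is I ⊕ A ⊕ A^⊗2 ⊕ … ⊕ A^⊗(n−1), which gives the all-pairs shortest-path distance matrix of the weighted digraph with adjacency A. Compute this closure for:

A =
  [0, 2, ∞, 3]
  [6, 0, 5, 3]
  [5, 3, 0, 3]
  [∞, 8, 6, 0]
Closure =
  [0, 2, 7, 3]
  [6, 0, 5, 3]
  [5, 3, 0, 3]
  [11, 8, 6, 0]

This is the Floyd-Warshall all-pairs shortest-path computation. For each intermediate vertex k = 0, 1, …, 3, update dist[i][j] ← min(dist[i][j], dist[i][k] + dist[k][j]). The final matrix gives, for each (i, j), the minimum total weight of any directed path from i to j (possibly empty when i = j).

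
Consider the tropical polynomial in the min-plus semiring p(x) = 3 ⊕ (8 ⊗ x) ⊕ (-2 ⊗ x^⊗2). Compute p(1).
p(1) = 0

A tropical monomial a ⊗ x^⊗i evaluates to a + i · x. Evaluating each term at x = 1:
  Term 0 contributes 3 + 0 · 1 = 3
  Term 1 contributes 8 + 1 · 1 = 9
  Term 2 contributes -2 + 2 · 1 = 0
p(1) = ⊕ of these = min[3, 9, 0] = 0.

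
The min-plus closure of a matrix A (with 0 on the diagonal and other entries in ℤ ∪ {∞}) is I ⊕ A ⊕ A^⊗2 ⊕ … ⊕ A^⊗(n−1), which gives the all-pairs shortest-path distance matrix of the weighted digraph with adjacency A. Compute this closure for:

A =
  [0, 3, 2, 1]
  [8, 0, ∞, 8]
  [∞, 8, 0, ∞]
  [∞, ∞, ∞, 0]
Closure =
  [0, 3, 2, 1]
  [8, 0, 10, 8]
  [16, 8, 0, 16]
  [∞, ∞, ∞, 0]

This is the Floyd-Warshall all-pairs shortest-path computation. For each intermediate vertex k = 0, 1, …, 3, update dist[i][j] ← min(dist[i][j], dist[i][k] + dist[k][j]). The final matrix gives, for each (i, j), the minimum total weight of any directed path from i to j (possibly empty when i = j).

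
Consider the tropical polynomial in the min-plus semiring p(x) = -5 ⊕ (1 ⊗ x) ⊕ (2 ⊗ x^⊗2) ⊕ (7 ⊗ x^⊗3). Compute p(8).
p(8) = -5

A tropical monomial a ⊗ x^⊗i evaluates to a + i · x. Evaluating each term at x = 8:
  Term 0 contributes -5 + 0 · 8 = -5
  Term 1 contributes 1 + 1 · 8 = 9
  Term 2 contributes 2 + 2 · 8 = 18
  Term 3 contributes 7 + 3 · 8 = 31
p(8) = ⊕ of these = min[-5, 9, 18, 31] = -5.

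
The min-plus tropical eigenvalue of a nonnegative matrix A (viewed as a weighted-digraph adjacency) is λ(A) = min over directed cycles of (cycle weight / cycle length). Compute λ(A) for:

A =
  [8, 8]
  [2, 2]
λ(A) = 2

Enumerate directed cycles and compute their means (weight / length). Sample:
  cycle 0 → 0: weight = 8, length = 1, mean = 8/1 ≈ 8.000
  cycle 1 → 1: weight = 2, length = 1, mean = 2/1 ≈ 2.000
  cycle 0 → 1 → 0: weight = 10, length = 2, mean = 10/2 ≈ 5.000
  cycle 1 → 0 → 1: weight = 10, length = 2, mean = 10/2 ≈ 5.000
Minimum mean = 2.000, attained e.g. along the cycle 1 → 1 with weight 2 and length 1. So λ(A) = 2/1 = 2.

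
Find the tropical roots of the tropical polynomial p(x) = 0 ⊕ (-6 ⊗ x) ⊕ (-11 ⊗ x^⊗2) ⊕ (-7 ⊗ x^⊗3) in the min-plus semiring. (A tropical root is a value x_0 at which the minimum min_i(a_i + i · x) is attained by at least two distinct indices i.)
Roots: {-4, 5, 6}

Each tropical root is a break point of the lower envelope of the lines y = a_i + i · x (there are 4 lines, with slopes 0, 1, ..., 3). Only the lines that attain the minimum somewhere contribute to roots; other lines are dominated. Here the surviving (envelope) indices are i = 3, i = 2, i = 1, i = 0.
Intersections between consecutive envelope lines give the roots: for adjacent envelope indices i < j the intersection is x = (a_i − a_j) / (j − i). Reading off the sorted break points: {-4, 5, 6}.
Verification: at each break x_0, at least two indices attain the minimum of min_i(a_i + i · x_0).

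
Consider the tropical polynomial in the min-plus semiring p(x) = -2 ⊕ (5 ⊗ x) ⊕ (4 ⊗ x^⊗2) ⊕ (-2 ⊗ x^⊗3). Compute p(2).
p(2) = -2

A tropical monomial a ⊗ x^⊗i evaluates to a + i · x. Evaluating each term at x = 2:
  Term 0 contributes -2 + 0 · 2 = -2
  Term 1 contributes 5 + 1 · 2 = 7
  Term 2 contributes 4 + 2 · 2 = 8
  Term 3 contributes -2 + 3 · 2 = 4
p(2) = ⊕ of these = min[-2, 7, 8, 4] = -2.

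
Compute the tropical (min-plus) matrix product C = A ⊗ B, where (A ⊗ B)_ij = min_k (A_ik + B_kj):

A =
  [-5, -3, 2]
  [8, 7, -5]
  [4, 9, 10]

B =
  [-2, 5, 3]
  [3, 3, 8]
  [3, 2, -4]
A ⊗ B =
  [-7, 0, -2]
  [-2, -3, -9]
  [2, 9, 6]

Apply the min-plus product entry-by-entry:
  C[0][0] = min over k of (A[0][0] + B[0][0] = -5 + -2 = -7, A[0][1] + B[1][0] = -3 + 3 = 0, A[0][2] + B[2][0] = 2 + 3 = 5) = -7 (attained at k = 0)
  C[0][1] = min over k of (A[0][0] + B[0][1] = -5 + 5 = 0, A[0][1] + B[1][1] = -3 + 3 = 0, A[0][2] + B[2][1] = 2 + 2 = 4) = 0 (attained at k = 0)
  C[0][2] = min over k of (A[0][0] + B[0][2] = -5 + 3 = -2, A[0][1] + B[1][2] = -3 + 8 = 5, A[0][2] + B[2][2] = 2 + -4 = -2) = -2 (attained at k = 0)
  C[1][0] = min over k of (A[1][0] + B[0][0] = 8 + -2 = 6, A[1][1] + B[1][0] = 7 + 3 = 10, A[1][2] + B[2][0] = -5 + 3 = -2) = -2 (attained at k = 2)
  C[1][1] = min over k of (A[1][0] + B[0][1] = 8 + 5 = 13, A[1][1] + B[1][1] = 7 + 3 = 10, A[1][2] + B[2][1] = -5 + 2 = -3) = -3 (attained at k = 2)
  C[1][2] = min over k of (A[1][0] + B[0][2] = 8 + 3 = 11, A[1][1] + B[1][2] = 7 + 8 = 15, A[1][2] + B[2][2] = -5 + -4 = -9) = -9 (attained at k = 2)
  C[2][0] = min over k of (A[2][0] + B[0][0] = 4 + -2 = 2, A[2][1] + B[1][0] = 9 + 3 = 12, A[2][2] + B[2][0] = 10 + 3 = 13) = 2 (attained at k = 0)
  C[2][1] = min over k of (A[2][0] + B[0][1] = 4 + 5 = 9, A[2][1] + B[1][1] = 9 + 3 = 12, A[2][2] + B[2][1] = 10 + 2 = 12) = 9 (attained at k = 0)
  C[2][2] = min over k of (A[2][0] + B[0][2] = 4 + 3 = 7, A[2][1] + B[1][2] = 9 + 8 = 17, A[2][2] + B[2][2] = 10 + -4 = 6) = 6 (attained at k = 2)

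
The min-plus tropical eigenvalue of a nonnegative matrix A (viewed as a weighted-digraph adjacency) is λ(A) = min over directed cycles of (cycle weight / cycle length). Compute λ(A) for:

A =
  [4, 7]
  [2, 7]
λ(A) = 4

Enumerate directed cycles and compute their means (weight / length). Sample:
  cycle 0 → 0: weight = 4, length = 1, mean = 4/1 ≈ 4.000
  cycle 1 → 1: weight = 7, length = 1, mean = 7/1 ≈ 7.000
  cycle 0 → 1 → 0: weight = 9, length = 2, mean = 9/2 ≈ 4.500
  cycle 1 → 0 → 1: weight = 9, length = 2, mean = 9/2 ≈ 4.500
Minimum mean = 4.000, attained e.g. along the cycle 0 → 0 with weight 4 and length 1. So λ(A) = 4/1 = 4.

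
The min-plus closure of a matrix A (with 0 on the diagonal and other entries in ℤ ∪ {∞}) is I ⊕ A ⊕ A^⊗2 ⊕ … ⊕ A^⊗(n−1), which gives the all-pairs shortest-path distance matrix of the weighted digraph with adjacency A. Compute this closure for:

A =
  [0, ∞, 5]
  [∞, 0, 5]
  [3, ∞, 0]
Closure =
  [0, ∞, 5]
  [8, 0, 5]
  [3, ∞, 0]

This is the Floyd-Warshall all-pairs shortest-path computation. For each intermediate vertex k = 0, 1, …, 2, update dist[i][j] ← min(dist[i][j], dist[i][k] + dist[k][j]). The final matrix gives, for each (i, j), the minimum total weight of any directed path from i to j (possibly empty when i = j).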